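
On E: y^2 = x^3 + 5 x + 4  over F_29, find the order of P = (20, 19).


Compute successive multiples of P until we hit O:
  1P = (20, 19)
  2P = (14, 11)
  3P = (0, 27)
  4P = (8, 11)
  5P = (24, 17)
  6P = (7, 18)
  7P = (25, 23)
  8P = (9, 13)
  ... (continuing to 31P)
  31P = O

ord(P) = 31


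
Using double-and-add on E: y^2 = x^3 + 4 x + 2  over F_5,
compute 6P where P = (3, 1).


k = 6 = 110_2 (binary, LSB first: 011)
Double-and-add from P = (3, 1):
  bit 0 = 0: acc unchanged = O
  bit 1 = 1: acc = O + (3, 4) = (3, 4)
  bit 2 = 1: acc = (3, 4) + (3, 1) = O

6P = O


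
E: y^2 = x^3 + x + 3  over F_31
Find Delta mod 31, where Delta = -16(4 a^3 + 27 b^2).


4 a^3 + 27 b^2 = 4*1^3 + 27*3^2 = 4 + 243 = 247
Delta = -16 * (247) = -3952
Delta mod 31 = 16

Delta = 16 (mod 31)


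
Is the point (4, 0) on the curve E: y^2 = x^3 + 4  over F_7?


Check whether y^2 = x^3 + 0 x + 4 (mod 7) for (x, y) = (4, 0).
LHS: y^2 = 0^2 mod 7 = 0
RHS: x^3 + 0 x + 4 = 4^3 + 0*4 + 4 mod 7 = 5
LHS != RHS

No, not on the curve


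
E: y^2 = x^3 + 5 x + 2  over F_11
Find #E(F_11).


For each x in F_11, count y with y^2 = x^3 + 5 x + 2 mod 11:
  x = 2: RHS = 9, y in [3, 8]  -> 2 point(s)
  x = 3: RHS = 0, y in [0]  -> 1 point(s)
  x = 4: RHS = 9, y in [3, 8]  -> 2 point(s)
  x = 5: RHS = 9, y in [3, 8]  -> 2 point(s)
  x = 8: RHS = 4, y in [2, 9]  -> 2 point(s)
Affine points: 9. Add the point at infinity: total = 10.

#E(F_11) = 10


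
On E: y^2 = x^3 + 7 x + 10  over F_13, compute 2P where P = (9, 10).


Doubling: s = (3 x1^2 + a) / (2 y1)
s = (3*9^2 + 7) / (2*10) mod 13 = 6
x3 = s^2 - 2 x1 mod 13 = 6^2 - 2*9 = 5
y3 = s (x1 - x3) - y1 mod 13 = 6 * (9 - 5) - 10 = 1

2P = (5, 1)


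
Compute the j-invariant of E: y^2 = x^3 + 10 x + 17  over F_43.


Delta = -16(4 a^3 + 27 b^2) mod 43 = 8
-1728 * (4 a)^3 = -1728 * (4*10)^3 mod 43 = 1
j = 1 * 8^(-1) mod 43 = 27

j = 27 (mod 43)


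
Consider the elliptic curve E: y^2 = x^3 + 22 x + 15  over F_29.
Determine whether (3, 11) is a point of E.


Check whether y^2 = x^3 + 22 x + 15 (mod 29) for (x, y) = (3, 11).
LHS: y^2 = 11^2 mod 29 = 5
RHS: x^3 + 22 x + 15 = 3^3 + 22*3 + 15 mod 29 = 21
LHS != RHS

No, not on the curve


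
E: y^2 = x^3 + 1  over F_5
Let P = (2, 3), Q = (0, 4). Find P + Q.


P != Q, so use the chord formula.
s = (y2 - y1) / (x2 - x1) = (1) / (3) mod 5 = 2
x3 = s^2 - x1 - x2 mod 5 = 2^2 - 2 - 0 = 2
y3 = s (x1 - x3) - y1 mod 5 = 2 * (2 - 2) - 3 = 2

P + Q = (2, 2)


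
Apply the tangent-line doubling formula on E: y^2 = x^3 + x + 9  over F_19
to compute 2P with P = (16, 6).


Doubling: s = (3 x1^2 + a) / (2 y1)
s = (3*16^2 + 1) / (2*6) mod 19 = 15
x3 = s^2 - 2 x1 mod 19 = 15^2 - 2*16 = 3
y3 = s (x1 - x3) - y1 mod 19 = 15 * (16 - 3) - 6 = 18

2P = (3, 18)


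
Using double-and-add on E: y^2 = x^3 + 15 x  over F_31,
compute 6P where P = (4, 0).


k = 6 = 110_2 (binary, LSB first: 011)
Double-and-add from P = (4, 0):
  bit 0 = 0: acc unchanged = O
  bit 1 = 1: acc = O + O = O
  bit 2 = 1: acc = O + O = O

6P = O


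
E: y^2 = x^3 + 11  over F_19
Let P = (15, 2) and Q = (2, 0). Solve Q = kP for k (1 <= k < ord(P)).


Enumerate multiples of P until we hit Q = (2, 0):
  1P = (15, 2)
  2P = (0, 7)
  3P = (2, 0)
Match found at i = 3.

k = 3


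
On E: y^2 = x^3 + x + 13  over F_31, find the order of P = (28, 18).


Compute successive multiples of P until we hit O:
  1P = (28, 18)
  2P = (20, 2)
  3P = (18, 2)
  4P = (26, 10)
  5P = (24, 29)
  6P = (4, 9)
  7P = (19, 28)
  8P = (17, 18)
  ... (continuing to 17P)
  17P = O

ord(P) = 17


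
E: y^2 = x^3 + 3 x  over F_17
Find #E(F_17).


For each x in F_17, count y with y^2 = x^3 + 3 x + 0 mod 17:
  x = 0: RHS = 0, y in [0]  -> 1 point(s)
  x = 1: RHS = 4, y in [2, 15]  -> 2 point(s)
  x = 3: RHS = 2, y in [6, 11]  -> 2 point(s)
  x = 4: RHS = 8, y in [5, 12]  -> 2 point(s)
  x = 5: RHS = 4, y in [2, 15]  -> 2 point(s)
  x = 6: RHS = 13, y in [8, 9]  -> 2 point(s)
  x = 8: RHS = 9, y in [3, 14]  -> 2 point(s)
  x = 9: RHS = 8, y in [5, 12]  -> 2 point(s)
  x = 11: RHS = 4, y in [2, 15]  -> 2 point(s)
  x = 12: RHS = 13, y in [8, 9]  -> 2 point(s)
  x = 13: RHS = 9, y in [3, 14]  -> 2 point(s)
  x = 14: RHS = 15, y in [7, 10]  -> 2 point(s)
  x = 16: RHS = 13, y in [8, 9]  -> 2 point(s)
Affine points: 25. Add the point at infinity: total = 26.

#E(F_17) = 26


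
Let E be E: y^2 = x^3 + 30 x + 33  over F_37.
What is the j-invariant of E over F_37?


Delta = -16(4 a^3 + 27 b^2) mod 37 = 18
-1728 * (4 a)^3 = -1728 * (4*30)^3 mod 37 = 27
j = 27 * 18^(-1) mod 37 = 20

j = 20 (mod 37)


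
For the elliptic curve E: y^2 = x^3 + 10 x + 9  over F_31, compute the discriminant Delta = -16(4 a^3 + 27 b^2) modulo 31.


4 a^3 + 27 b^2 = 4*10^3 + 27*9^2 = 4000 + 2187 = 6187
Delta = -16 * (6187) = -98992
Delta mod 31 = 22

Delta = 22 (mod 31)


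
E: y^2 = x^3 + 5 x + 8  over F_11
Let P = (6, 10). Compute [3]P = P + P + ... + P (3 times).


k = 3 = 11_2 (binary, LSB first: 11)
Double-and-add from P = (6, 10):
  bit 0 = 1: acc = O + (6, 10) = (6, 10)
  bit 1 = 1: acc = (6, 10) + (4, 9) = (4, 2)

3P = (4, 2)


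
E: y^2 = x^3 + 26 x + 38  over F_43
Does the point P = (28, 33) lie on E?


Check whether y^2 = x^3 + 26 x + 38 (mod 43) for (x, y) = (28, 33).
LHS: y^2 = 33^2 mod 43 = 14
RHS: x^3 + 26 x + 38 = 28^3 + 26*28 + 38 mod 43 = 14
LHS = RHS

Yes, on the curve


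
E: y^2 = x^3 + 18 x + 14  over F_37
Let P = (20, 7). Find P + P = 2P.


Doubling: s = (3 x1^2 + a) / (2 y1)
s = (3*20^2 + 18) / (2*7) mod 37 = 13
x3 = s^2 - 2 x1 mod 37 = 13^2 - 2*20 = 18
y3 = s (x1 - x3) - y1 mod 37 = 13 * (20 - 18) - 7 = 19

2P = (18, 19)


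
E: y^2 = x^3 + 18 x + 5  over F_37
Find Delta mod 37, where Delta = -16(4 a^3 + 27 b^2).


4 a^3 + 27 b^2 = 4*18^3 + 27*5^2 = 23328 + 675 = 24003
Delta = -16 * (24003) = -384048
Delta mod 37 = 12

Delta = 12 (mod 37)


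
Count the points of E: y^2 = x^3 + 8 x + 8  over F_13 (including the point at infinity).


For each x in F_13, count y with y^2 = x^3 + 8 x + 8 mod 13:
  x = 1: RHS = 4, y in [2, 11]  -> 2 point(s)
  x = 4: RHS = 0, y in [0]  -> 1 point(s)
  x = 5: RHS = 4, y in [2, 11]  -> 2 point(s)
  x = 6: RHS = 12, y in [5, 8]  -> 2 point(s)
  x = 7: RHS = 4, y in [2, 11]  -> 2 point(s)
  x = 8: RHS = 12, y in [5, 8]  -> 2 point(s)
  x = 9: RHS = 3, y in [4, 9]  -> 2 point(s)
  x = 10: RHS = 9, y in [3, 10]  -> 2 point(s)
  x = 11: RHS = 10, y in [6, 7]  -> 2 point(s)
  x = 12: RHS = 12, y in [5, 8]  -> 2 point(s)
Affine points: 19. Add the point at infinity: total = 20.

#E(F_13) = 20


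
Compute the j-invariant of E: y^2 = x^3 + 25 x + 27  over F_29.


Delta = -16(4 a^3 + 27 b^2) mod 29 = 19
-1728 * (4 a)^3 = -1728 * (4*25)^3 mod 29 = 3
j = 3 * 19^(-1) mod 29 = 20

j = 20 (mod 29)


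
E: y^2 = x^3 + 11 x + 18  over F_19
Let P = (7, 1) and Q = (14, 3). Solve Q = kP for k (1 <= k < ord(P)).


Enumerate multiples of P until we hit Q = (14, 3):
  1P = (7, 1)
  2P = (14, 16)
  3P = (15, 9)
  4P = (17, 8)
  5P = (1, 7)
  6P = (12, 4)
  7P = (11, 8)
  8P = (10, 8)
  9P = (18, 5)
  10P = (18, 14)
  11P = (10, 11)
  12P = (11, 11)
  13P = (12, 15)
  14P = (1, 12)
  15P = (17, 11)
  16P = (15, 10)
  17P = (14, 3)
Match found at i = 17.

k = 17


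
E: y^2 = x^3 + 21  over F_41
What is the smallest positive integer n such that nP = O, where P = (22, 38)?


Compute successive multiples of P until we hit O:
  1P = (22, 38)
  2P = (13, 39)
  3P = (5, 33)
  4P = (6, 27)
  5P = (21, 37)
  6P = (40, 26)
  7P = (25, 5)
  8P = (33, 1)
  ... (continuing to 42P)
  42P = O

ord(P) = 42


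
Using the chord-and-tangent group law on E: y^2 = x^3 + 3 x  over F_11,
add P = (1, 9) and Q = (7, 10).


P != Q, so use the chord formula.
s = (y2 - y1) / (x2 - x1) = (1) / (6) mod 11 = 2
x3 = s^2 - x1 - x2 mod 11 = 2^2 - 1 - 7 = 7
y3 = s (x1 - x3) - y1 mod 11 = 2 * (1 - 7) - 9 = 1

P + Q = (7, 1)


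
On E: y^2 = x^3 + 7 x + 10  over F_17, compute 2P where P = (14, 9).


Doubling: s = (3 x1^2 + a) / (2 y1)
s = (3*14^2 + 7) / (2*9) mod 17 = 0
x3 = s^2 - 2 x1 mod 17 = 0^2 - 2*14 = 6
y3 = s (x1 - x3) - y1 mod 17 = 0 * (14 - 6) - 9 = 8

2P = (6, 8)


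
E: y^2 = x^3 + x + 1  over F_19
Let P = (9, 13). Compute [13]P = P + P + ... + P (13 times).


k = 13 = 1101_2 (binary, LSB first: 1011)
Double-and-add from P = (9, 13):
  bit 0 = 1: acc = O + (9, 13) = (9, 13)
  bit 1 = 0: acc unchanged = (9, 13)
  bit 2 = 1: acc = (9, 13) + (16, 16) = (0, 18)
  bit 3 = 1: acc = (0, 18) + (13, 8) = (13, 11)

13P = (13, 11)


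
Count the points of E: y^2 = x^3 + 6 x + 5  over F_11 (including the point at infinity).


For each x in F_11, count y with y^2 = x^3 + 6 x + 5 mod 11:
  x = 0: RHS = 5, y in [4, 7]  -> 2 point(s)
  x = 1: RHS = 1, y in [1, 10]  -> 2 point(s)
  x = 2: RHS = 3, y in [5, 6]  -> 2 point(s)
  x = 4: RHS = 5, y in [4, 7]  -> 2 point(s)
  x = 6: RHS = 4, y in [2, 9]  -> 2 point(s)
  x = 7: RHS = 5, y in [4, 7]  -> 2 point(s)
  x = 8: RHS = 4, y in [2, 9]  -> 2 point(s)
  x = 10: RHS = 9, y in [3, 8]  -> 2 point(s)
Affine points: 16. Add the point at infinity: total = 17.

#E(F_11) = 17


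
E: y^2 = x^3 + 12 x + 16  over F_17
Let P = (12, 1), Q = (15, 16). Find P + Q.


P != Q, so use the chord formula.
s = (y2 - y1) / (x2 - x1) = (15) / (3) mod 17 = 5
x3 = s^2 - x1 - x2 mod 17 = 5^2 - 12 - 15 = 15
y3 = s (x1 - x3) - y1 mod 17 = 5 * (12 - 15) - 1 = 1

P + Q = (15, 1)


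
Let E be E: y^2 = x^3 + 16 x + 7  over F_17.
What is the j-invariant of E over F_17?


Delta = -16(4 a^3 + 27 b^2) mod 17 = 10
-1728 * (4 a)^3 = -1728 * (4*16)^3 mod 17 = 7
j = 7 * 10^(-1) mod 17 = 16

j = 16 (mod 17)


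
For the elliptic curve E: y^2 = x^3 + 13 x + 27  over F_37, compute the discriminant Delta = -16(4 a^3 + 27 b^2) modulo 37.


4 a^3 + 27 b^2 = 4*13^3 + 27*27^2 = 8788 + 19683 = 28471
Delta = -16 * (28471) = -455536
Delta mod 37 = 8

Delta = 8 (mod 37)


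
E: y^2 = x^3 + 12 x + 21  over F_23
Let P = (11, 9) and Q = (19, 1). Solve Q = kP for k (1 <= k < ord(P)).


Enumerate multiples of P until we hit Q = (19, 1):
  1P = (11, 9)
  2P = (14, 9)
  3P = (21, 14)
  4P = (20, 21)
  5P = (4, 8)
  6P = (16, 10)
  7P = (8, 10)
  8P = (22, 10)
  9P = (17, 3)
  10P = (19, 22)
  11P = (19, 1)
Match found at i = 11.

k = 11


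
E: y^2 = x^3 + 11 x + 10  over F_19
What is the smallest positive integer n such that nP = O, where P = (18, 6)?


Compute successive multiples of P until we hit O:
  1P = (18, 6)
  2P = (6, 8)
  3P = (4, 17)
  4P = (14, 18)
  5P = (15, 4)
  6P = (16, 8)
  7P = (5, 0)
  8P = (16, 11)
  ... (continuing to 14P)
  14P = O

ord(P) = 14


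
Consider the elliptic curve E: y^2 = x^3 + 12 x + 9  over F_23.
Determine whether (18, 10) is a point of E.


Check whether y^2 = x^3 + 12 x + 9 (mod 23) for (x, y) = (18, 10).
LHS: y^2 = 10^2 mod 23 = 8
RHS: x^3 + 12 x + 9 = 18^3 + 12*18 + 9 mod 23 = 8
LHS = RHS

Yes, on the curve


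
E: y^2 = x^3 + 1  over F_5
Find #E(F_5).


For each x in F_5, count y with y^2 = x^3 + 0 x + 1 mod 5:
  x = 0: RHS = 1, y in [1, 4]  -> 2 point(s)
  x = 2: RHS = 4, y in [2, 3]  -> 2 point(s)
  x = 4: RHS = 0, y in [0]  -> 1 point(s)
Affine points: 5. Add the point at infinity: total = 6.

#E(F_5) = 6


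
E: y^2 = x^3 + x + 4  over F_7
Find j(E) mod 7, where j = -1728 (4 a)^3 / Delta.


Delta = -16(4 a^3 + 27 b^2) mod 7 = 3
-1728 * (4 a)^3 = -1728 * (4*1)^3 mod 7 = 1
j = 1 * 3^(-1) mod 7 = 5

j = 5 (mod 7)


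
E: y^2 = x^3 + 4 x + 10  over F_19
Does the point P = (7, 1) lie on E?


Check whether y^2 = x^3 + 4 x + 10 (mod 19) for (x, y) = (7, 1).
LHS: y^2 = 1^2 mod 19 = 1
RHS: x^3 + 4 x + 10 = 7^3 + 4*7 + 10 mod 19 = 1
LHS = RHS

Yes, on the curve


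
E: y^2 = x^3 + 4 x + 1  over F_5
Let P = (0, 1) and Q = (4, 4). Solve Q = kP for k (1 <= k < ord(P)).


Enumerate multiples of P until we hit Q = (4, 4):
  1P = (0, 1)
  2P = (4, 1)
  3P = (1, 4)
  4P = (3, 0)
  5P = (1, 1)
  6P = (4, 4)
Match found at i = 6.

k = 6


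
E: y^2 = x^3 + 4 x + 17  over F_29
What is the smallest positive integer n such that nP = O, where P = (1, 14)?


Compute successive multiples of P until we hit O:
  1P = (1, 14)
  2P = (18, 18)
  3P = (23, 3)
  4P = (27, 28)
  5P = (26, 6)
  6P = (6, 5)
  7P = (9, 12)
  8P = (10, 10)
  ... (continuing to 38P)
  38P = O

ord(P) = 38


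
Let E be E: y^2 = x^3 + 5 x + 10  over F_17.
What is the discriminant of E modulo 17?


4 a^3 + 27 b^2 = 4*5^3 + 27*10^2 = 500 + 2700 = 3200
Delta = -16 * (3200) = -51200
Delta mod 17 = 4

Delta = 4 (mod 17)


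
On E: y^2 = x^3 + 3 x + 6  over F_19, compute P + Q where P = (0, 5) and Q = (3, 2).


P != Q, so use the chord formula.
s = (y2 - y1) / (x2 - x1) = (16) / (3) mod 19 = 18
x3 = s^2 - x1 - x2 mod 19 = 18^2 - 0 - 3 = 17
y3 = s (x1 - x3) - y1 mod 19 = 18 * (0 - 17) - 5 = 12

P + Q = (17, 12)


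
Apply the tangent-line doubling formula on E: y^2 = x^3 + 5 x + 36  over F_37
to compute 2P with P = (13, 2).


Doubling: s = (3 x1^2 + a) / (2 y1)
s = (3*13^2 + 5) / (2*2) mod 37 = 17
x3 = s^2 - 2 x1 mod 37 = 17^2 - 2*13 = 4
y3 = s (x1 - x3) - y1 mod 37 = 17 * (13 - 4) - 2 = 3

2P = (4, 3)


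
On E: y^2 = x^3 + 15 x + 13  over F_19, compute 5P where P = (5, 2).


k = 5 = 101_2 (binary, LSB first: 101)
Double-and-add from P = (5, 2):
  bit 0 = 1: acc = O + (5, 2) = (5, 2)
  bit 1 = 0: acc unchanged = (5, 2)
  bit 2 = 1: acc = (5, 2) + (10, 17) = (13, 12)

5P = (13, 12)


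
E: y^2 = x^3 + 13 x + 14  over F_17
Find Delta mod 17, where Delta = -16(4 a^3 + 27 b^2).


4 a^3 + 27 b^2 = 4*13^3 + 27*14^2 = 8788 + 5292 = 14080
Delta = -16 * (14080) = -225280
Delta mod 17 = 4

Delta = 4 (mod 17)


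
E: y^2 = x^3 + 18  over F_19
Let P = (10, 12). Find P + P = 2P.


Doubling: s = (3 x1^2 + a) / (2 y1)
s = (3*10^2 + 0) / (2*12) mod 19 = 3
x3 = s^2 - 2 x1 mod 19 = 3^2 - 2*10 = 8
y3 = s (x1 - x3) - y1 mod 19 = 3 * (10 - 8) - 12 = 13

2P = (8, 13)


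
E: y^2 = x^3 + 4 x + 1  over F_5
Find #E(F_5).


For each x in F_5, count y with y^2 = x^3 + 4 x + 1 mod 5:
  x = 0: RHS = 1, y in [1, 4]  -> 2 point(s)
  x = 1: RHS = 1, y in [1, 4]  -> 2 point(s)
  x = 3: RHS = 0, y in [0]  -> 1 point(s)
  x = 4: RHS = 1, y in [1, 4]  -> 2 point(s)
Affine points: 7. Add the point at infinity: total = 8.

#E(F_5) = 8


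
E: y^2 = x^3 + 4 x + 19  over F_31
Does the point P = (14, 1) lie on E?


Check whether y^2 = x^3 + 4 x + 19 (mod 31) for (x, y) = (14, 1).
LHS: y^2 = 1^2 mod 31 = 1
RHS: x^3 + 4 x + 19 = 14^3 + 4*14 + 19 mod 31 = 29
LHS != RHS

No, not on the curve


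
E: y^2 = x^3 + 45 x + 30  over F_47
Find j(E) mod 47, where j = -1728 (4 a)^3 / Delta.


Delta = -16(4 a^3 + 27 b^2) mod 47 = 26
-1728 * (4 a)^3 = -1728 * (4*45)^3 mod 47 = 8
j = 8 * 26^(-1) mod 47 = 22

j = 22 (mod 47)


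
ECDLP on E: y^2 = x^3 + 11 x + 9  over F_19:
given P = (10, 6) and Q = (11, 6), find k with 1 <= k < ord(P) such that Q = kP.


Enumerate multiples of P until we hit Q = (11, 6):
  1P = (10, 6)
  2P = (0, 3)
  3P = (7, 12)
  4P = (6, 5)
  5P = (9, 18)
  6P = (11, 6)
Match found at i = 6.

k = 6


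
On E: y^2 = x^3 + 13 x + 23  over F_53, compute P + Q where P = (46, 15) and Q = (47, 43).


P != Q, so use the chord formula.
s = (y2 - y1) / (x2 - x1) = (28) / (1) mod 53 = 28
x3 = s^2 - x1 - x2 mod 53 = 28^2 - 46 - 47 = 2
y3 = s (x1 - x3) - y1 mod 53 = 28 * (46 - 2) - 15 = 51

P + Q = (2, 51)


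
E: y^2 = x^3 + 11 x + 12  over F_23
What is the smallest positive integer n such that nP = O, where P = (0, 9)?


Compute successive multiples of P until we hit O:
  1P = (0, 9)
  2P = (3, 16)
  3P = (5, 10)
  4P = (7, 8)
  5P = (1, 1)
  6P = (17, 12)
  7P = (12, 20)
  8P = (12, 3)
  ... (continuing to 15P)
  15P = O

ord(P) = 15


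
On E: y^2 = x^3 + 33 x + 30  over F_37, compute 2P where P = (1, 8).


k = 2 = 10_2 (binary, LSB first: 01)
Double-and-add from P = (1, 8):
  bit 0 = 0: acc unchanged = O
  bit 1 = 1: acc = O + (10, 18) = (10, 18)

2P = (10, 18)


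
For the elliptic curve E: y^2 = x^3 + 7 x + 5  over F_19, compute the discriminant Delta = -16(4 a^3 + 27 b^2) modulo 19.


4 a^3 + 27 b^2 = 4*7^3 + 27*5^2 = 1372 + 675 = 2047
Delta = -16 * (2047) = -32752
Delta mod 19 = 4

Delta = 4 (mod 19)


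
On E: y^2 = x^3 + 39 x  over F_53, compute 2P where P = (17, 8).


Doubling: s = (3 x1^2 + a) / (2 y1)
s = (3*17^2 + 39) / (2*8) mod 53 = 50
x3 = s^2 - 2 x1 mod 53 = 50^2 - 2*17 = 28
y3 = s (x1 - x3) - y1 mod 53 = 50 * (17 - 28) - 8 = 25

2P = (28, 25)


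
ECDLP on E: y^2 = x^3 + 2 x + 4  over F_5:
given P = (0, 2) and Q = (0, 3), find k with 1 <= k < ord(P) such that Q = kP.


Enumerate multiples of P until we hit Q = (0, 3):
  1P = (0, 2)
  2P = (4, 1)
  3P = (2, 1)
  4P = (2, 4)
  5P = (4, 4)
  6P = (0, 3)
Match found at i = 6.

k = 6


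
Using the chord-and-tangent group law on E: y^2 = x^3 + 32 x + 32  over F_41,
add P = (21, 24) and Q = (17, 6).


P != Q, so use the chord formula.
s = (y2 - y1) / (x2 - x1) = (23) / (37) mod 41 = 25
x3 = s^2 - x1 - x2 mod 41 = 25^2 - 21 - 17 = 13
y3 = s (x1 - x3) - y1 mod 41 = 25 * (21 - 13) - 24 = 12

P + Q = (13, 12)


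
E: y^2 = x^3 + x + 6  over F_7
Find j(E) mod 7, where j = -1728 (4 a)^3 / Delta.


Delta = -16(4 a^3 + 27 b^2) mod 7 = 1
-1728 * (4 a)^3 = -1728 * (4*1)^3 mod 7 = 1
j = 1 * 1^(-1) mod 7 = 1

j = 1 (mod 7)


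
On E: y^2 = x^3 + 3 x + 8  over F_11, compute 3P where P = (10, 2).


k = 3 = 11_2 (binary, LSB first: 11)
Double-and-add from P = (10, 2):
  bit 0 = 1: acc = O + (10, 2) = (10, 2)
  bit 1 = 1: acc = (10, 2) + (7, 8) = (9, 7)

3P = (9, 7)


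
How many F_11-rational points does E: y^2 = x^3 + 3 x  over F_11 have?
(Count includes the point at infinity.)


For each x in F_11, count y with y^2 = x^3 + 3 x + 0 mod 11:
  x = 0: RHS = 0, y in [0]  -> 1 point(s)
  x = 1: RHS = 4, y in [2, 9]  -> 2 point(s)
  x = 2: RHS = 3, y in [5, 6]  -> 2 point(s)
  x = 3: RHS = 3, y in [5, 6]  -> 2 point(s)
  x = 6: RHS = 3, y in [5, 6]  -> 2 point(s)
  x = 7: RHS = 1, y in [1, 10]  -> 2 point(s)
Affine points: 11. Add the point at infinity: total = 12.

#E(F_11) = 12


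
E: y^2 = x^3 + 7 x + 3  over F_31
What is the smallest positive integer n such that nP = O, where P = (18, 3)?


Compute successive multiples of P until we hit O:
  1P = (18, 3)
  2P = (4, 8)
  3P = (27, 29)
  4P = (2, 26)
  5P = (19, 12)
  6P = (13, 11)
  7P = (10, 9)
  8P = (21, 7)
  ... (continuing to 27P)
  27P = O

ord(P) = 27


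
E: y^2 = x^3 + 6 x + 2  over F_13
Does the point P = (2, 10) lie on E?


Check whether y^2 = x^3 + 6 x + 2 (mod 13) for (x, y) = (2, 10).
LHS: y^2 = 10^2 mod 13 = 9
RHS: x^3 + 6 x + 2 = 2^3 + 6*2 + 2 mod 13 = 9
LHS = RHS

Yes, on the curve


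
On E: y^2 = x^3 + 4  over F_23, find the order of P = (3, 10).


Compute successive multiples of P until we hit O:
  1P = (3, 10)
  2P = (6, 17)
  3P = (22, 7)
  4P = (0, 21)
  5P = (13, 19)
  6P = (20, 0)
  7P = (13, 4)
  8P = (0, 2)
  ... (continuing to 12P)
  12P = O

ord(P) = 12


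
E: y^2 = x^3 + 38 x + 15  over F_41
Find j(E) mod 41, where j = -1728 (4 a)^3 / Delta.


Delta = -16(4 a^3 + 27 b^2) mod 41 = 17
-1728 * (4 a)^3 = -1728 * (4*38)^3 mod 41 = 36
j = 36 * 17^(-1) mod 41 = 19

j = 19 (mod 41)


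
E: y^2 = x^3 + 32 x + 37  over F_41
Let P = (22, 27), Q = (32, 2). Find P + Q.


P != Q, so use the chord formula.
s = (y2 - y1) / (x2 - x1) = (16) / (10) mod 41 = 18
x3 = s^2 - x1 - x2 mod 41 = 18^2 - 22 - 32 = 24
y3 = s (x1 - x3) - y1 mod 41 = 18 * (22 - 24) - 27 = 19

P + Q = (24, 19)


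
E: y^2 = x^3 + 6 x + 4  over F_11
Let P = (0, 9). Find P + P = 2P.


Doubling: s = (3 x1^2 + a) / (2 y1)
s = (3*0^2 + 6) / (2*9) mod 11 = 4
x3 = s^2 - 2 x1 mod 11 = 4^2 - 2*0 = 5
y3 = s (x1 - x3) - y1 mod 11 = 4 * (0 - 5) - 9 = 4

2P = (5, 4)


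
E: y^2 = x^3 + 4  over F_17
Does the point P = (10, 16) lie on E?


Check whether y^2 = x^3 + 0 x + 4 (mod 17) for (x, y) = (10, 16).
LHS: y^2 = 16^2 mod 17 = 1
RHS: x^3 + 0 x + 4 = 10^3 + 0*10 + 4 mod 17 = 1
LHS = RHS

Yes, on the curve


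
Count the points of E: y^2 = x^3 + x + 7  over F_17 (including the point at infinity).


For each x in F_17, count y with y^2 = x^3 + 1 x + 7 mod 17:
  x = 1: RHS = 9, y in [3, 14]  -> 2 point(s)
  x = 2: RHS = 0, y in [0]  -> 1 point(s)
  x = 5: RHS = 1, y in [1, 16]  -> 2 point(s)
  x = 6: RHS = 8, y in [5, 12]  -> 2 point(s)
  x = 7: RHS = 0, y in [0]  -> 1 point(s)
  x = 8: RHS = 0, y in [0]  -> 1 point(s)
  x = 12: RHS = 13, y in [8, 9]  -> 2 point(s)
Affine points: 11. Add the point at infinity: total = 12.

#E(F_17) = 12


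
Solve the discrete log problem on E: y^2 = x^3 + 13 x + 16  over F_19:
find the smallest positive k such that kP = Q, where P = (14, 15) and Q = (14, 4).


Enumerate multiples of P until we hit Q = (14, 4):
  1P = (14, 15)
  2P = (17, 18)
  3P = (8, 10)
  4P = (13, 8)
  5P = (3, 5)
  6P = (0, 15)
  7P = (5, 4)
  8P = (9, 8)
  9P = (1, 7)
  10P = (10, 5)
  11P = (6, 5)
  12P = (16, 11)
  13P = (12, 0)
  14P = (16, 8)
  15P = (6, 14)
  16P = (10, 14)
  17P = (1, 12)
  18P = (9, 11)
  19P = (5, 15)
  20P = (0, 4)
  21P = (3, 14)
  22P = (13, 11)
  23P = (8, 9)
  24P = (17, 1)
  25P = (14, 4)
Match found at i = 25.

k = 25


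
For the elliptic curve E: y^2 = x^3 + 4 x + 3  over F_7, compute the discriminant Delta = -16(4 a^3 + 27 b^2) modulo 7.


4 a^3 + 27 b^2 = 4*4^3 + 27*3^2 = 256 + 243 = 499
Delta = -16 * (499) = -7984
Delta mod 7 = 3

Delta = 3 (mod 7)


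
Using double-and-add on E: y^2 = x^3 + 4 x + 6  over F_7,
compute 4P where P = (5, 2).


k = 4 = 100_2 (binary, LSB first: 001)
Double-and-add from P = (5, 2):
  bit 0 = 0: acc unchanged = O
  bit 1 = 0: acc unchanged = O
  bit 2 = 1: acc = O + (2, 6) = (2, 6)

4P = (2, 6)


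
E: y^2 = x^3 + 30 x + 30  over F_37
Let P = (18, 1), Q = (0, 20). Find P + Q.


P != Q, so use the chord formula.
s = (y2 - y1) / (x2 - x1) = (19) / (19) mod 37 = 1
x3 = s^2 - x1 - x2 mod 37 = 1^2 - 18 - 0 = 20
y3 = s (x1 - x3) - y1 mod 37 = 1 * (18 - 20) - 1 = 34

P + Q = (20, 34)


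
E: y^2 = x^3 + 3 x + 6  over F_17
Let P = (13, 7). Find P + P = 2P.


Doubling: s = (3 x1^2 + a) / (2 y1)
s = (3*13^2 + 3) / (2*7) mod 17 = 0
x3 = s^2 - 2 x1 mod 17 = 0^2 - 2*13 = 8
y3 = s (x1 - x3) - y1 mod 17 = 0 * (13 - 8) - 7 = 10

2P = (8, 10)


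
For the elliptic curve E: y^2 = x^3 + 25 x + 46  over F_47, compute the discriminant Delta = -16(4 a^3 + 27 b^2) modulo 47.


4 a^3 + 27 b^2 = 4*25^3 + 27*46^2 = 62500 + 57132 = 119632
Delta = -16 * (119632) = -1914112
Delta mod 47 = 10

Delta = 10 (mod 47)


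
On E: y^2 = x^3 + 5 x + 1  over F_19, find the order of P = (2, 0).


Compute successive multiples of P until we hit O:
  1P = (2, 0)
  2P = O

ord(P) = 2


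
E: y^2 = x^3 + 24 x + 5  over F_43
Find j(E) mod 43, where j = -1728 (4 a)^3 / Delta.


Delta = -16(4 a^3 + 27 b^2) mod 43 = 25
-1728 * (4 a)^3 = -1728 * (4*24)^3 mod 43 = 41
j = 41 * 25^(-1) mod 43 = 24

j = 24 (mod 43)


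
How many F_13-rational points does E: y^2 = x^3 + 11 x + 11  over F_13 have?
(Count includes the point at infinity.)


For each x in F_13, count y with y^2 = x^3 + 11 x + 11 mod 13:
  x = 1: RHS = 10, y in [6, 7]  -> 2 point(s)
  x = 5: RHS = 9, y in [3, 10]  -> 2 point(s)
  x = 8: RHS = 0, y in [0]  -> 1 point(s)
  x = 10: RHS = 3, y in [4, 9]  -> 2 point(s)
  x = 12: RHS = 12, y in [5, 8]  -> 2 point(s)
Affine points: 9. Add the point at infinity: total = 10.

#E(F_13) = 10


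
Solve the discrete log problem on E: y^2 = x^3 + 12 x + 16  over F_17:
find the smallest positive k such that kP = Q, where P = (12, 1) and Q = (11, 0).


Enumerate multiples of P until we hit Q = (11, 0):
  1P = (12, 1)
  2P = (11, 0)
Match found at i = 2.

k = 2


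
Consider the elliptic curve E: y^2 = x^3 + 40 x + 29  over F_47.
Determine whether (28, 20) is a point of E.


Check whether y^2 = x^3 + 40 x + 29 (mod 47) for (x, y) = (28, 20).
LHS: y^2 = 20^2 mod 47 = 24
RHS: x^3 + 40 x + 29 = 28^3 + 40*28 + 29 mod 47 = 24
LHS = RHS

Yes, on the curve


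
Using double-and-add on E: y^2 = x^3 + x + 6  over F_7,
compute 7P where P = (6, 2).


k = 7 = 111_2 (binary, LSB first: 111)
Double-and-add from P = (6, 2):
  bit 0 = 1: acc = O + (6, 2) = (6, 2)
  bit 1 = 1: acc = (6, 2) + (3, 1) = (2, 4)
  bit 2 = 1: acc = (2, 4) + (1, 6) = (1, 1)

7P = (1, 1)


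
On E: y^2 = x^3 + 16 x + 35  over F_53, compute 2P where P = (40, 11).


Doubling: s = (3 x1^2 + a) / (2 y1)
s = (3*40^2 + 16) / (2*11) mod 53 = 31
x3 = s^2 - 2 x1 mod 53 = 31^2 - 2*40 = 33
y3 = s (x1 - x3) - y1 mod 53 = 31 * (40 - 33) - 11 = 47

2P = (33, 47)


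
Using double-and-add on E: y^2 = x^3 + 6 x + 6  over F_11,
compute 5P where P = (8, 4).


k = 5 = 101_2 (binary, LSB first: 101)
Double-and-add from P = (8, 4):
  bit 0 = 1: acc = O + (8, 4) = (8, 4)
  bit 1 = 0: acc unchanged = (8, 4)
  bit 2 = 1: acc = (8, 4) + (2, 2) = (6, 4)

5P = (6, 4)


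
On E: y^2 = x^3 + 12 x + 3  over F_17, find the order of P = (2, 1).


Compute successive multiples of P until we hit O:
  1P = (2, 1)
  2P = (4, 9)
  3P = (10, 1)
  4P = (5, 16)
  5P = (1, 4)
  6P = (6, 11)
  7P = (11, 2)
  8P = (8, 4)
  ... (continuing to 21P)
  21P = O

ord(P) = 21


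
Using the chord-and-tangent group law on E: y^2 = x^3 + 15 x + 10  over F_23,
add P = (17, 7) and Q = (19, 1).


P != Q, so use the chord formula.
s = (y2 - y1) / (x2 - x1) = (17) / (2) mod 23 = 20
x3 = s^2 - x1 - x2 mod 23 = 20^2 - 17 - 19 = 19
y3 = s (x1 - x3) - y1 mod 23 = 20 * (17 - 19) - 7 = 22

P + Q = (19, 22)


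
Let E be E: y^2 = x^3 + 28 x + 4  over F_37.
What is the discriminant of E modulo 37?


4 a^3 + 27 b^2 = 4*28^3 + 27*4^2 = 87808 + 432 = 88240
Delta = -16 * (88240) = -1411840
Delta mod 37 = 6

Delta = 6 (mod 37)


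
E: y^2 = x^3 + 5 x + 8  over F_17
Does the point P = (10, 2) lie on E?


Check whether y^2 = x^3 + 5 x + 8 (mod 17) for (x, y) = (10, 2).
LHS: y^2 = 2^2 mod 17 = 4
RHS: x^3 + 5 x + 8 = 10^3 + 5*10 + 8 mod 17 = 4
LHS = RHS

Yes, on the curve


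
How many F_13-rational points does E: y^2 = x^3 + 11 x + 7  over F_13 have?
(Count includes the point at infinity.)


For each x in F_13, count y with y^2 = x^3 + 11 x + 7 mod 13:
  x = 6: RHS = 3, y in [4, 9]  -> 2 point(s)
  x = 8: RHS = 9, y in [3, 10]  -> 2 point(s)
  x = 9: RHS = 3, y in [4, 9]  -> 2 point(s)
  x = 10: RHS = 12, y in [5, 8]  -> 2 point(s)
  x = 11: RHS = 3, y in [4, 9]  -> 2 point(s)
Affine points: 10. Add the point at infinity: total = 11.

#E(F_13) = 11


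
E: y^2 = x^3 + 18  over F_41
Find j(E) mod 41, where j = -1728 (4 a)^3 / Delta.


Delta = -16(4 a^3 + 27 b^2) mod 41 = 6
-1728 * (4 a)^3 = -1728 * (4*0)^3 mod 41 = 0
j = 0 * 6^(-1) mod 41 = 0

j = 0 (mod 41)


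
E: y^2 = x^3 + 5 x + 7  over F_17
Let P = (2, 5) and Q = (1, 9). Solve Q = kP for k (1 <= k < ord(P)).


Enumerate multiples of P until we hit Q = (1, 9):
  1P = (2, 5)
  2P = (13, 12)
  3P = (1, 8)
  4P = (6, 7)
  5P = (5, 2)
  6P = (11, 4)
  7P = (8, 7)
  8P = (9, 4)
  9P = (14, 4)
  10P = (16, 16)
  11P = (3, 10)
  12P = (3, 7)
  13P = (16, 1)
  14P = (14, 13)
  15P = (9, 13)
  16P = (8, 10)
  17P = (11, 13)
  18P = (5, 15)
  19P = (6, 10)
  20P = (1, 9)
Match found at i = 20.

k = 20


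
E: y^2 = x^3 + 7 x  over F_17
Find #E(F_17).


For each x in F_17, count y with y^2 = x^3 + 7 x + 0 mod 17:
  x = 0: RHS = 0, y in [0]  -> 1 point(s)
  x = 1: RHS = 8, y in [5, 12]  -> 2 point(s)
  x = 7: RHS = 1, y in [1, 16]  -> 2 point(s)
  x = 10: RHS = 16, y in [4, 13]  -> 2 point(s)
  x = 16: RHS = 9, y in [3, 14]  -> 2 point(s)
Affine points: 9. Add the point at infinity: total = 10.

#E(F_17) = 10


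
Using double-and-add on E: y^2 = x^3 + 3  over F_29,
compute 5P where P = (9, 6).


k = 5 = 101_2 (binary, LSB first: 101)
Double-and-add from P = (9, 6):
  bit 0 = 1: acc = O + (9, 6) = (9, 6)
  bit 1 = 0: acc unchanged = (9, 6)
  bit 2 = 1: acc = (9, 6) + (18, 8) = (11, 0)

5P = (11, 0)


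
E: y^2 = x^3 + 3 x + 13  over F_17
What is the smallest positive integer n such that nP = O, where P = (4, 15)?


Compute successive multiples of P until we hit O:
  1P = (4, 15)
  2P = (9, 2)
  3P = (6, 14)
  4P = (3, 10)
  5P = (1, 0)
  6P = (3, 7)
  7P = (6, 3)
  8P = (9, 15)
  ... (continuing to 10P)
  10P = O

ord(P) = 10


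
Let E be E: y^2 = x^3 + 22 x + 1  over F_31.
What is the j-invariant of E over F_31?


Delta = -16(4 a^3 + 27 b^2) mod 31 = 3
-1728 * (4 a)^3 = -1728 * (4*22)^3 mod 31 = 23
j = 23 * 3^(-1) mod 31 = 18

j = 18 (mod 31)


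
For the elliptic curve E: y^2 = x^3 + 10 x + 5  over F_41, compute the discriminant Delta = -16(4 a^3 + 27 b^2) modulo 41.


4 a^3 + 27 b^2 = 4*10^3 + 27*5^2 = 4000 + 675 = 4675
Delta = -16 * (4675) = -74800
Delta mod 41 = 25

Delta = 25 (mod 41)


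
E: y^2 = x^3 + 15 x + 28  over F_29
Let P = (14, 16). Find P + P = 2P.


Doubling: s = (3 x1^2 + a) / (2 y1)
s = (3*14^2 + 15) / (2*16) mod 29 = 27
x3 = s^2 - 2 x1 mod 29 = 27^2 - 2*14 = 5
y3 = s (x1 - x3) - y1 mod 29 = 27 * (14 - 5) - 16 = 24

2P = (5, 24)


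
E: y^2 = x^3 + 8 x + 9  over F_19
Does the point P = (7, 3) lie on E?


Check whether y^2 = x^3 + 8 x + 9 (mod 19) for (x, y) = (7, 3).
LHS: y^2 = 3^2 mod 19 = 9
RHS: x^3 + 8 x + 9 = 7^3 + 8*7 + 9 mod 19 = 9
LHS = RHS

Yes, on the curve


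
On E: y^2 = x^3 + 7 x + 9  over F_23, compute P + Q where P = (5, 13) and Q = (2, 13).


P != Q, so use the chord formula.
s = (y2 - y1) / (x2 - x1) = (0) / (20) mod 23 = 0
x3 = s^2 - x1 - x2 mod 23 = 0^2 - 5 - 2 = 16
y3 = s (x1 - x3) - y1 mod 23 = 0 * (5 - 16) - 13 = 10

P + Q = (16, 10)


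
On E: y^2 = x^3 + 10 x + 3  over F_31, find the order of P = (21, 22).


Compute successive multiples of P until we hit O:
  1P = (21, 22)
  2P = (20, 9)
  3P = (4, 13)
  4P = (11, 7)
  5P = (9, 27)
  6P = (10, 7)
  7P = (18, 30)
  8P = (6, 0)
  ... (continuing to 16P)
  16P = O

ord(P) = 16


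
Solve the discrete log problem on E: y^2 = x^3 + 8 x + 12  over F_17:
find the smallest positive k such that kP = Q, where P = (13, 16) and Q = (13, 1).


Enumerate multiples of P until we hit Q = (13, 1):
  1P = (13, 16)
  2P = (10, 2)
  3P = (12, 0)
  4P = (10, 15)
  5P = (13, 1)
Match found at i = 5.

k = 5


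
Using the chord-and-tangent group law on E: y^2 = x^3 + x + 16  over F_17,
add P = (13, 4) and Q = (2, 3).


P != Q, so use the chord formula.
s = (y2 - y1) / (x2 - x1) = (16) / (6) mod 17 = 14
x3 = s^2 - x1 - x2 mod 17 = 14^2 - 13 - 2 = 11
y3 = s (x1 - x3) - y1 mod 17 = 14 * (13 - 11) - 4 = 7

P + Q = (11, 7)


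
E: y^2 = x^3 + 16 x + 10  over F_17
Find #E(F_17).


For each x in F_17, count y with y^2 = x^3 + 16 x + 10 mod 17:
  x = 2: RHS = 16, y in [4, 13]  -> 2 point(s)
  x = 3: RHS = 0, y in [0]  -> 1 point(s)
  x = 4: RHS = 2, y in [6, 11]  -> 2 point(s)
  x = 6: RHS = 16, y in [4, 13]  -> 2 point(s)
  x = 8: RHS = 4, y in [2, 15]  -> 2 point(s)
  x = 9: RHS = 16, y in [4, 13]  -> 2 point(s)
  x = 11: RHS = 4, y in [2, 15]  -> 2 point(s)
  x = 12: RHS = 9, y in [3, 14]  -> 2 point(s)
  x = 13: RHS = 1, y in [1, 16]  -> 2 point(s)
  x = 15: RHS = 4, y in [2, 15]  -> 2 point(s)
Affine points: 19. Add the point at infinity: total = 20.

#E(F_17) = 20


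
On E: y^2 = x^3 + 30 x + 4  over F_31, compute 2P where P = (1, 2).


Doubling: s = (3 x1^2 + a) / (2 y1)
s = (3*1^2 + 30) / (2*2) mod 31 = 16
x3 = s^2 - 2 x1 mod 31 = 16^2 - 2*1 = 6
y3 = s (x1 - x3) - y1 mod 31 = 16 * (1 - 6) - 2 = 11

2P = (6, 11)


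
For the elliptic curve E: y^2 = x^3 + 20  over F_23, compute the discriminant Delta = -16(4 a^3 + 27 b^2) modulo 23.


4 a^3 + 27 b^2 = 4*0^3 + 27*20^2 = 0 + 10800 = 10800
Delta = -16 * (10800) = -172800
Delta mod 23 = 22

Delta = 22 (mod 23)


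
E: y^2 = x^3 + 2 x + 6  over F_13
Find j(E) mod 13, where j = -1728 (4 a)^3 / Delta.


Delta = -16(4 a^3 + 27 b^2) mod 13 = 4
-1728 * (4 a)^3 = -1728 * (4*2)^3 mod 13 = 5
j = 5 * 4^(-1) mod 13 = 11

j = 11 (mod 13)


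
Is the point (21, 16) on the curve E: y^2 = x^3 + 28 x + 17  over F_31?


Check whether y^2 = x^3 + 28 x + 17 (mod 31) for (x, y) = (21, 16).
LHS: y^2 = 16^2 mod 31 = 8
RHS: x^3 + 28 x + 17 = 21^3 + 28*21 + 17 mod 31 = 8
LHS = RHS

Yes, on the curve


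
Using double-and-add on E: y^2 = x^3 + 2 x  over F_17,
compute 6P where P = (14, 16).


k = 6 = 110_2 (binary, LSB first: 011)
Double-and-add from P = (14, 16):
  bit 0 = 0: acc unchanged = O
  bit 1 = 1: acc = O + (8, 16) = (8, 16)
  bit 2 = 1: acc = (8, 16) + (9, 13) = (9, 4)

6P = (9, 4)


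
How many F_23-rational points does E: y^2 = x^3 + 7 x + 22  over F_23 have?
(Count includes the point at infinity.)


For each x in F_23, count y with y^2 = x^3 + 7 x + 22 mod 23:
  x = 3: RHS = 1, y in [1, 22]  -> 2 point(s)
  x = 6: RHS = 4, y in [2, 21]  -> 2 point(s)
  x = 7: RHS = 0, y in [0]  -> 1 point(s)
  x = 9: RHS = 9, y in [3, 20]  -> 2 point(s)
  x = 11: RHS = 4, y in [2, 21]  -> 2 point(s)
  x = 14: RHS = 12, y in [9, 14]  -> 2 point(s)
  x = 15: RHS = 6, y in [11, 12]  -> 2 point(s)
  x = 18: RHS = 0, y in [0]  -> 1 point(s)
  x = 21: RHS = 0, y in [0]  -> 1 point(s)
Affine points: 15. Add the point at infinity: total = 16.

#E(F_23) = 16


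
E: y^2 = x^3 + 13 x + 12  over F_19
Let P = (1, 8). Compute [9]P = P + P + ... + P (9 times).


k = 9 = 1001_2 (binary, LSB first: 1001)
Double-and-add from P = (1, 8):
  bit 0 = 1: acc = O + (1, 8) = (1, 8)
  bit 1 = 0: acc unchanged = (1, 8)
  bit 2 = 0: acc unchanged = (1, 8)
  bit 3 = 1: acc = (1, 8) + (7, 3) = (8, 1)

9P = (8, 1)


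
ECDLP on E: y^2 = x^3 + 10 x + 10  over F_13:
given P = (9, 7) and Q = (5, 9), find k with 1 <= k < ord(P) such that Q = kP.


Enumerate multiples of P until we hit Q = (5, 9):
  1P = (9, 7)
  2P = (5, 4)
  3P = (2, 8)
  4P = (6, 0)
  5P = (2, 5)
  6P = (5, 9)
Match found at i = 6.

k = 6


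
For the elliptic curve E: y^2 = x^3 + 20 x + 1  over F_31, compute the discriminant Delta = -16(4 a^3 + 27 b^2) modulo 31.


4 a^3 + 27 b^2 = 4*20^3 + 27*1^2 = 32000 + 27 = 32027
Delta = -16 * (32027) = -512432
Delta mod 31 = 29

Delta = 29 (mod 31)


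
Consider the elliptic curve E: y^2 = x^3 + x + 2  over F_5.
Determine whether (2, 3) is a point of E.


Check whether y^2 = x^3 + 1 x + 2 (mod 5) for (x, y) = (2, 3).
LHS: y^2 = 3^2 mod 5 = 4
RHS: x^3 + 1 x + 2 = 2^3 + 1*2 + 2 mod 5 = 2
LHS != RHS

No, not on the curve


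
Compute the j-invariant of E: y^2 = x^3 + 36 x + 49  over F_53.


Delta = -16(4 a^3 + 27 b^2) mod 53 = 14
-1728 * (4 a)^3 = -1728 * (4*36)^3 mod 53 = 39
j = 39 * 14^(-1) mod 53 = 52

j = 52 (mod 53)


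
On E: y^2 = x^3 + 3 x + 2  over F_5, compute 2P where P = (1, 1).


Doubling: s = (3 x1^2 + a) / (2 y1)
s = (3*1^2 + 3) / (2*1) mod 5 = 3
x3 = s^2 - 2 x1 mod 5 = 3^2 - 2*1 = 2
y3 = s (x1 - x3) - y1 mod 5 = 3 * (1 - 2) - 1 = 1

2P = (2, 1)


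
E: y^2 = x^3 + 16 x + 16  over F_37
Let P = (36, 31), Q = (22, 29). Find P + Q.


P != Q, so use the chord formula.
s = (y2 - y1) / (x2 - x1) = (35) / (23) mod 37 = 16
x3 = s^2 - x1 - x2 mod 37 = 16^2 - 36 - 22 = 13
y3 = s (x1 - x3) - y1 mod 37 = 16 * (36 - 13) - 31 = 4

P + Q = (13, 4)


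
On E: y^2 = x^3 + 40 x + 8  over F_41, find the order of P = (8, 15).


Compute successive multiples of P until we hit O:
  1P = (8, 15)
  2P = (9, 21)
  3P = (19, 1)
  4P = (39, 17)
  5P = (17, 36)
  6P = (26, 25)
  7P = (23, 4)
  8P = (14, 14)
  ... (continuing to 24P)
  24P = O

ord(P) = 24


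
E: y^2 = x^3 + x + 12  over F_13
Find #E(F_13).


For each x in F_13, count y with y^2 = x^3 + 1 x + 12 mod 13:
  x = 0: RHS = 12, y in [5, 8]  -> 2 point(s)
  x = 1: RHS = 1, y in [1, 12]  -> 2 point(s)
  x = 2: RHS = 9, y in [3, 10]  -> 2 point(s)
  x = 3: RHS = 3, y in [4, 9]  -> 2 point(s)
  x = 5: RHS = 12, y in [5, 8]  -> 2 point(s)
  x = 6: RHS = 0, y in [0]  -> 1 point(s)
  x = 8: RHS = 12, y in [5, 8]  -> 2 point(s)
  x = 9: RHS = 9, y in [3, 10]  -> 2 point(s)
  x = 12: RHS = 10, y in [6, 7]  -> 2 point(s)
Affine points: 17. Add the point at infinity: total = 18.

#E(F_13) = 18


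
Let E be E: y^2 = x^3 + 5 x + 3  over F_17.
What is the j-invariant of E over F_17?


Delta = -16(4 a^3 + 27 b^2) mod 17 = 12
-1728 * (4 a)^3 = -1728 * (4*5)^3 mod 17 = 9
j = 9 * 12^(-1) mod 17 = 5

j = 5 (mod 17)


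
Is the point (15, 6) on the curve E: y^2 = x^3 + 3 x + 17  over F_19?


Check whether y^2 = x^3 + 3 x + 17 (mod 19) for (x, y) = (15, 6).
LHS: y^2 = 6^2 mod 19 = 17
RHS: x^3 + 3 x + 17 = 15^3 + 3*15 + 17 mod 19 = 17
LHS = RHS

Yes, on the curve


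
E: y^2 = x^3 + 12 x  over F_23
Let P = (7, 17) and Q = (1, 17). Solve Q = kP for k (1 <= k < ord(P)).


Enumerate multiples of P until we hit Q = (1, 17):
  1P = (7, 17)
  2P = (2, 3)
  3P = (20, 11)
  4P = (12, 3)
  5P = (10, 19)
  6P = (9, 20)
  7P = (15, 17)
  8P = (1, 6)
  9P = (19, 7)
  10P = (6, 9)
  11P = (5, 22)
  12P = (0, 0)
  13P = (5, 1)
  14P = (6, 14)
  15P = (19, 16)
  16P = (1, 17)
Match found at i = 16.

k = 16


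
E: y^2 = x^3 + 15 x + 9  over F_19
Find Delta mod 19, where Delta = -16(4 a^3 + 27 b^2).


4 a^3 + 27 b^2 = 4*15^3 + 27*9^2 = 13500 + 2187 = 15687
Delta = -16 * (15687) = -250992
Delta mod 19 = 17

Delta = 17 (mod 19)


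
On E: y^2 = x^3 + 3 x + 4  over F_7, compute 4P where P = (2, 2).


k = 4 = 100_2 (binary, LSB first: 001)
Double-and-add from P = (2, 2):
  bit 0 = 0: acc unchanged = O
  bit 1 = 0: acc unchanged = O
  bit 2 = 1: acc = O + (1, 6) = (1, 6)

4P = (1, 6)


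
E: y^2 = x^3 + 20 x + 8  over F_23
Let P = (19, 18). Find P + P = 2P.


Doubling: s = (3 x1^2 + a) / (2 y1)
s = (3*19^2 + 20) / (2*18) mod 23 = 7
x3 = s^2 - 2 x1 mod 23 = 7^2 - 2*19 = 11
y3 = s (x1 - x3) - y1 mod 23 = 7 * (19 - 11) - 18 = 15

2P = (11, 15)


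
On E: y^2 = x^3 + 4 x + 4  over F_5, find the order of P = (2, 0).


Compute successive multiples of P until we hit O:
  1P = (2, 0)
  2P = O

ord(P) = 2


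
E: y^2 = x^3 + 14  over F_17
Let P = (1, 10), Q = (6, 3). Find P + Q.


P != Q, so use the chord formula.
s = (y2 - y1) / (x2 - x1) = (10) / (5) mod 17 = 2
x3 = s^2 - x1 - x2 mod 17 = 2^2 - 1 - 6 = 14
y3 = s (x1 - x3) - y1 mod 17 = 2 * (1 - 14) - 10 = 15

P + Q = (14, 15)


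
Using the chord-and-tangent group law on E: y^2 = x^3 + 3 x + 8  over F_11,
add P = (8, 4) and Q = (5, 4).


P != Q, so use the chord formula.
s = (y2 - y1) / (x2 - x1) = (0) / (8) mod 11 = 0
x3 = s^2 - x1 - x2 mod 11 = 0^2 - 8 - 5 = 9
y3 = s (x1 - x3) - y1 mod 11 = 0 * (8 - 9) - 4 = 7

P + Q = (9, 7)


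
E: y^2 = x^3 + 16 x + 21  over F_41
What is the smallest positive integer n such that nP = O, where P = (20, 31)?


Compute successive multiples of P until we hit O:
  1P = (20, 31)
  2P = (6, 28)
  3P = (14, 23)
  4P = (27, 28)
  5P = (31, 3)
  6P = (8, 13)
  7P = (5, 12)
  8P = (32, 3)
  ... (continuing to 51P)
  51P = O

ord(P) = 51


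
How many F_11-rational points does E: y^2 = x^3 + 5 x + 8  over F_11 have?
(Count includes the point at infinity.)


For each x in F_11, count y with y^2 = x^3 + 5 x + 8 mod 11:
  x = 1: RHS = 3, y in [5, 6]  -> 2 point(s)
  x = 2: RHS = 4, y in [2, 9]  -> 2 point(s)
  x = 4: RHS = 4, y in [2, 9]  -> 2 point(s)
  x = 5: RHS = 4, y in [2, 9]  -> 2 point(s)
  x = 6: RHS = 1, y in [1, 10]  -> 2 point(s)
  x = 7: RHS = 1, y in [1, 10]  -> 2 point(s)
  x = 9: RHS = 1, y in [1, 10]  -> 2 point(s)
Affine points: 14. Add the point at infinity: total = 15.

#E(F_11) = 15


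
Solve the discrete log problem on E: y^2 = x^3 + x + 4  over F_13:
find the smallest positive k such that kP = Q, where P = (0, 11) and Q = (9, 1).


Enumerate multiples of P until we hit Q = (9, 1):
  1P = (0, 11)
  2P = (9, 1)
Match found at i = 2.

k = 2


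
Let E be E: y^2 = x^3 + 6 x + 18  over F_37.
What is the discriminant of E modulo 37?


4 a^3 + 27 b^2 = 4*6^3 + 27*18^2 = 864 + 8748 = 9612
Delta = -16 * (9612) = -153792
Delta mod 37 = 17

Delta = 17 (mod 37)


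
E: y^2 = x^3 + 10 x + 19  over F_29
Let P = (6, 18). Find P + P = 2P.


Doubling: s = (3 x1^2 + a) / (2 y1)
s = (3*6^2 + 10) / (2*18) mod 29 = 21
x3 = s^2 - 2 x1 mod 29 = 21^2 - 2*6 = 23
y3 = s (x1 - x3) - y1 mod 29 = 21 * (6 - 23) - 18 = 2

2P = (23, 2)
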